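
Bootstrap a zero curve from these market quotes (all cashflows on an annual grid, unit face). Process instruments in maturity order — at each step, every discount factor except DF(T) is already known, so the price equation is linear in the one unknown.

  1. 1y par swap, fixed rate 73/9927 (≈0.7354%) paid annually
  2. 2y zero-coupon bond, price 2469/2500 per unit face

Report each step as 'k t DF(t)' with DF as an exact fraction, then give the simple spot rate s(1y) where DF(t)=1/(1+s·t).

1 1 9927/10000
2 2 2469/2500
s(1y) = (1/(9927/10000) − 1)/(1) = 73/9927 ≈ 0.7354%

step 1 [1y] swap r/1=73/9927: DF=(1 − 73/9927·(0))/(1+73/9927) = 9927/10000 ≈ 0.992700
step 2 [2y] zero: DF = P = 2469/2500 ≈ 0.987600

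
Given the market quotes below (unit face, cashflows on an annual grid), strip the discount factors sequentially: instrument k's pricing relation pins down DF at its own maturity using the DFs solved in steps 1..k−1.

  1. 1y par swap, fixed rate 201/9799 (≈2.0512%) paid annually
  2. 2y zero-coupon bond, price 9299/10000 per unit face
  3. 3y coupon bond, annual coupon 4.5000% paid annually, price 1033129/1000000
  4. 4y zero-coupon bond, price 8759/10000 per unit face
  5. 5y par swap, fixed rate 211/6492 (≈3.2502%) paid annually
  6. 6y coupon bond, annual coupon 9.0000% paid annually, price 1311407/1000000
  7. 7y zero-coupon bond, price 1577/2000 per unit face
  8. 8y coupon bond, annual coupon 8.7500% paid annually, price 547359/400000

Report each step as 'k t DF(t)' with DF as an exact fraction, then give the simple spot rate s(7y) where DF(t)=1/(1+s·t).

step 1 [1y] swap r/1=201/9799: DF=(1 − 201/9799·(0))/(1+201/9799) = 9799/10000 ≈ 0.979900
step 2 [2y] zero: DF = P = 9299/10000 ≈ 0.929900
step 3 [3y] bond c/1=9/200: DF=(1033129/1000000 − 9/200·(0.979900+0.929900))/(1+9/200) = 1133/1250 ≈ 0.906400
step 4 [4y] zero: DF = P = 8759/10000 ≈ 0.875900
step 5 [5y] swap r/1=211/6492: DF=(1 − 211/6492·(0.979900+0.929900+0.906400+0.875900))/(1+211/6492) = 8523/10000 ≈ 0.852300
step 6 [6y] bond c/1=9/100: DF=(1311407/1000000 − 9/100·(0.979900+0.929900+0.906400+0.875900+0.852300))/(1+9/100) = 8279/10000 ≈ 0.827900
step 7 [7y] zero: DF = P = 1577/2000 ≈ 0.788500
step 8 [8y] bond c/1=7/80: DF=(547359/400000 − 7/80·(0.979900+0.929900+0.906400+0.875900+0.852300+0.827900+0.788500))/(1+7/80) = 3813/5000 ≈ 0.762600

1 1 9799/10000
2 2 9299/10000
3 3 1133/1250
4 4 8759/10000
5 5 8523/10000
6 6 8279/10000
7 7 1577/2000
8 8 3813/5000
s(7y) = (1/(1577/2000) − 1)/(7) = 423/11039 ≈ 3.8319%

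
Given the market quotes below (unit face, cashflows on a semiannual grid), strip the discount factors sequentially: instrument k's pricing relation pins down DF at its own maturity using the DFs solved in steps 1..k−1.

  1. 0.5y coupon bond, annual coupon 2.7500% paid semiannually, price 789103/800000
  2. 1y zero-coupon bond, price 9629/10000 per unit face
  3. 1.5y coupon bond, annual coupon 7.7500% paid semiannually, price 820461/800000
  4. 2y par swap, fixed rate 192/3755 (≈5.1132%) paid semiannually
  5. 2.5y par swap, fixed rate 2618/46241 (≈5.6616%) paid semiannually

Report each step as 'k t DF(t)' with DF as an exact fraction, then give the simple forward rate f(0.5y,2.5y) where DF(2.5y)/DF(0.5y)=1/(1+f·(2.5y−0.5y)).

step 1 [0.5y] bond c/2=11/800: DF=(789103/800000 − 11/800·(0))/(1+11/800) = 973/1000 ≈ 0.973000
step 2 [1y] zero: DF = P = 9629/10000 ≈ 0.962900
step 3 [1.5y] bond c/2=31/800: DF=(820461/800000 − 31/800·(0.973000+0.962900))/(1+31/800) = 9151/10000 ≈ 0.915100
step 4 [2y] swap r/2=96/3755: DF=(1 − 96/3755·(0.973000+0.962900+0.915100))/(1+96/3755) = 113/125 ≈ 0.904000
step 5 [2.5y] swap r/2=1309/46241: DF=(1 − 1309/46241·(0.973000+0.962900+0.915100+0.904000))/(1+1309/46241) = 8691/10000 ≈ 0.869100

1 1/2 973/1000
2 1 9629/10000
3 3/2 9151/10000
4 2 113/125
5 5/2 8691/10000
f(0.5y,2.5y) = ((973/1000)/(8691/10000) − 1)/(2) = 1039/17382 ≈ 5.9774%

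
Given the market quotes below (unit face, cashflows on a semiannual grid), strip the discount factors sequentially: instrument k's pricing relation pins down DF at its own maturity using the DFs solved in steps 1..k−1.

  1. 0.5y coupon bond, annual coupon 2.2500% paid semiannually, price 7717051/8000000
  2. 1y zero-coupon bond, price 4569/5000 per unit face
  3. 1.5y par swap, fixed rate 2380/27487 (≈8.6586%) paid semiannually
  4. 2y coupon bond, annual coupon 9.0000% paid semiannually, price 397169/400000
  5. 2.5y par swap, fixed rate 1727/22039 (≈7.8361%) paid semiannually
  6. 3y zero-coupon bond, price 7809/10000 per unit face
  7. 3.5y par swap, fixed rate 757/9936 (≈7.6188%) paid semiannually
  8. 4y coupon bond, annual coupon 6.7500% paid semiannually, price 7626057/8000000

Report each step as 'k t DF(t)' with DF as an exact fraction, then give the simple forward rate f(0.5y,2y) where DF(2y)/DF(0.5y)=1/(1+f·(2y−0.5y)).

1 1/2 9539/10000
2 1 4569/5000
3 3/2 881/1000
4 2 4159/5000
5 5/2 8273/10000
6 3 7809/10000
7 7/2 7729/10000
8 4 291/400
f(0.5y,2y) = ((9539/10000)/(4159/5000) − 1)/(3/2) = 407/4159 ≈ 9.7860%

step 1 [0.5y] bond c/2=9/800: DF=(7717051/8000000 − 9/800·(0))/(1+9/800) = 9539/10000 ≈ 0.953900
step 2 [1y] zero: DF = P = 4569/5000 ≈ 0.913800
step 3 [1.5y] swap r/2=1190/27487: DF=(1 − 1190/27487·(0.953900+0.913800))/(1+1190/27487) = 881/1000 ≈ 0.881000
step 4 [2y] bond c/2=9/200: DF=(397169/400000 − 9/200·(0.953900+0.913800+0.881000))/(1+9/200) = 4159/5000 ≈ 0.831800
step 5 [2.5y] swap r/2=1727/44078: DF=(1 − 1727/44078·(0.953900+0.913800+0.881000+0.831800))/(1+1727/44078) = 8273/10000 ≈ 0.827300
step 6 [3y] zero: DF = P = 7809/10000 ≈ 0.780900
step 7 [3.5y] swap r/2=757/19872: DF=(1 − 757/19872·(0.953900+0.913800+0.881000+0.831800+0.827300+0.780900))/(1+757/19872) = 7729/10000 ≈ 0.772900
step 8 [4y] bond c/2=27/800: DF=(7626057/8000000 − 27/800·(0.953900+0.913800+0.881000+0.831800+0.827300+0.780900+0.772900))/(1+27/800) = 291/400 ≈ 0.727500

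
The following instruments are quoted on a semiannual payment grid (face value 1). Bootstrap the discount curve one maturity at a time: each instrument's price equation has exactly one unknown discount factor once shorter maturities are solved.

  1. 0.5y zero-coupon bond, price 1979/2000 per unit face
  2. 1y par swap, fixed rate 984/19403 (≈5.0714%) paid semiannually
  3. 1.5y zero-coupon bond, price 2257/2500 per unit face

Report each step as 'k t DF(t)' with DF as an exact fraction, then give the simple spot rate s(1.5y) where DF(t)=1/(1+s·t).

1 1/2 1979/2000
2 1 2377/2500
3 3/2 2257/2500
s(1.5y) = (1/(2257/2500) − 1)/(3/2) = 162/2257 ≈ 7.1777%

step 1 [0.5y] zero: DF = P = 1979/2000 ≈ 0.989500
step 2 [1y] swap r/2=492/19403: DF=(1 − 492/19403·(0.989500))/(1+492/19403) = 2377/2500 ≈ 0.950800
step 3 [1.5y] zero: DF = P = 2257/2500 ≈ 0.902800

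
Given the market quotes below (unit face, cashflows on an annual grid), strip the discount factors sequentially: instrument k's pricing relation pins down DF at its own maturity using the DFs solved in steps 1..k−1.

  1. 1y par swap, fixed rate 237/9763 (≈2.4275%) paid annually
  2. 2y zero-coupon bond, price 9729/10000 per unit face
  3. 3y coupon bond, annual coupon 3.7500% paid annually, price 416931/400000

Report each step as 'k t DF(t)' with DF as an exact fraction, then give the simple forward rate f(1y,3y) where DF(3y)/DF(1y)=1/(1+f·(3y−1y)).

1 1 9763/10000
2 2 9729/10000
3 3 4671/5000
f(1y,3y) = ((9763/10000)/(4671/5000) − 1)/(2) = 421/18684 ≈ 2.2533%

step 1 [1y] swap r/1=237/9763: DF=(1 − 237/9763·(0))/(1+237/9763) = 9763/10000 ≈ 0.976300
step 2 [2y] zero: DF = P = 9729/10000 ≈ 0.972900
step 3 [3y] bond c/1=3/80: DF=(416931/400000 − 3/80·(0.976300+0.972900))/(1+3/80) = 4671/5000 ≈ 0.934200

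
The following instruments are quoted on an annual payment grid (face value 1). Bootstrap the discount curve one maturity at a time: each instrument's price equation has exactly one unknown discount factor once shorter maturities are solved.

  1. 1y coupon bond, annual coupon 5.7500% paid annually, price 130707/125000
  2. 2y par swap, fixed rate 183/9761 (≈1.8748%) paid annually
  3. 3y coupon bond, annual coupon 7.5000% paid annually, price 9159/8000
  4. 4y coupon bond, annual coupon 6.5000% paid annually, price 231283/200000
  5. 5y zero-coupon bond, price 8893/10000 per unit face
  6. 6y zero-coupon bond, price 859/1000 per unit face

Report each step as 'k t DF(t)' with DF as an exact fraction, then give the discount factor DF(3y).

step 1 [1y] bond c/1=23/400: DF=(130707/125000 − 23/400·(0))/(1+23/400) = 618/625 ≈ 0.988800
step 2 [2y] swap r/1=183/9761: DF=(1 − 183/9761·(0.988800))/(1+183/9761) = 4817/5000 ≈ 0.963400
step 3 [3y] bond c/1=3/40: DF=(9159/8000 − 3/40·(0.988800+0.963400))/(1+3/40) = 1161/1250 ≈ 0.928800
step 4 [4y] bond c/1=13/200: DF=(231283/200000 − 13/200·(0.988800+0.963400+0.928800))/(1+13/200) = 91/100 ≈ 0.910000
step 5 [5y] zero: DF = P = 8893/10000 ≈ 0.889300
step 6 [6y] zero: DF = P = 859/1000 ≈ 0.859000

1 1 618/625
2 2 4817/5000
3 3 1161/1250
4 4 91/100
5 5 8893/10000
6 6 859/1000
DF(3y) = 1161/1250 ≈ 0.928800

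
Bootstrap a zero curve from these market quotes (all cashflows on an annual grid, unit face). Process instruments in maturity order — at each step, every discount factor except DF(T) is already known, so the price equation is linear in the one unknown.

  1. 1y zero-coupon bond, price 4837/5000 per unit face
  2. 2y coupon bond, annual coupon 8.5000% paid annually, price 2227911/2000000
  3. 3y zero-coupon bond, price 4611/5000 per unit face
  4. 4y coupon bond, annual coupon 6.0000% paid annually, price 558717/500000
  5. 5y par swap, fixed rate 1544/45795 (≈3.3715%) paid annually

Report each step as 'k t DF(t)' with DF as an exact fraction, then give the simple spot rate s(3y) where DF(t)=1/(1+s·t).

1 1 4837/5000
2 2 9509/10000
3 3 4611/5000
4 4 4467/5000
5 5 1057/1250
s(3y) = (1/(4611/5000) − 1)/(3) = 389/13833 ≈ 2.8121%

step 1 [1y] zero: DF = P = 4837/5000 ≈ 0.967400
step 2 [2y] bond c/1=17/200: DF=(2227911/2000000 − 17/200·(0.967400))/(1+17/200) = 9509/10000 ≈ 0.950900
step 3 [3y] zero: DF = P = 4611/5000 ≈ 0.922200
step 4 [4y] bond c/1=3/50: DF=(558717/500000 − 3/50·(0.967400+0.950900+0.922200))/(1+3/50) = 4467/5000 ≈ 0.893400
step 5 [5y] swap r/1=1544/45795: DF=(1 − 1544/45795·(0.967400+0.950900+0.922200+0.893400))/(1+1544/45795) = 1057/1250 ≈ 0.845600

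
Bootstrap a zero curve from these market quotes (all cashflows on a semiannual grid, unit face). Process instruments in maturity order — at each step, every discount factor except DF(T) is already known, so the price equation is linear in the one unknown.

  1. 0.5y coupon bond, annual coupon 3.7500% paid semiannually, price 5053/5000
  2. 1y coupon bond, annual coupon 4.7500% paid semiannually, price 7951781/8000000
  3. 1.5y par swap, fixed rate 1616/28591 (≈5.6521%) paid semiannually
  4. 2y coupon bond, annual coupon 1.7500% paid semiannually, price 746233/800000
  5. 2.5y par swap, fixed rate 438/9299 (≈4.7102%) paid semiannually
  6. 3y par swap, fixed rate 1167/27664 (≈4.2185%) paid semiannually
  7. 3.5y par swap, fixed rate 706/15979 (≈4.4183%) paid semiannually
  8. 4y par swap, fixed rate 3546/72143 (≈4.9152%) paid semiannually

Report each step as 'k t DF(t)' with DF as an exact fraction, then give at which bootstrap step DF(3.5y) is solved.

step 1 [0.5y] bond c/2=3/160: DF=(5053/5000 − 3/160·(0))/(1+3/160) = 124/125 ≈ 0.992000
step 2 [1y] bond c/2=19/800: DF=(7951781/8000000 − 19/800·(0.992000))/(1+19/800) = 9479/10000 ≈ 0.947900
step 3 [1.5y] swap r/2=808/28591: DF=(1 − 808/28591·(0.992000+0.947900))/(1+808/28591) = 1149/1250 ≈ 0.919200
step 4 [2y] bond c/2=7/800: DF=(746233/800000 − 7/800·(0.992000+0.947900+0.919200))/(1+7/800) = 8999/10000 ≈ 0.899900
step 5 [2.5y] swap r/2=219/9299: DF=(1 − 219/9299·(0.992000+0.947900+0.919200+0.899900))/(1+219/9299) = 1781/2000 ≈ 0.890500
step 6 [3y] swap r/2=1167/55328: DF=(1 − 1167/55328·(0.992000+0.947900+0.919200+0.899900+0.890500))/(1+1167/55328) = 8833/10000 ≈ 0.883300
step 7 [3.5y] swap r/2=353/15979: DF=(1 − 353/15979·(0.992000+0.947900+0.919200+0.899900+0.890500+0.883300))/(1+353/15979) = 2147/2500 ≈ 0.858800
step 8 [4y] swap r/2=1773/72143: DF=(1 − 1773/72143·(0.992000+0.947900+0.919200+0.899900+0.890500+0.883300+0.858800))/(1+1773/72143) = 8227/10000 ≈ 0.822700

1 1/2 124/125
2 1 9479/10000
3 3/2 1149/1250
4 2 8999/10000
5 5/2 1781/2000
6 3 8833/10000
7 7/2 2147/2500
8 4 8227/10000
DF(3.5y) is solved at step 7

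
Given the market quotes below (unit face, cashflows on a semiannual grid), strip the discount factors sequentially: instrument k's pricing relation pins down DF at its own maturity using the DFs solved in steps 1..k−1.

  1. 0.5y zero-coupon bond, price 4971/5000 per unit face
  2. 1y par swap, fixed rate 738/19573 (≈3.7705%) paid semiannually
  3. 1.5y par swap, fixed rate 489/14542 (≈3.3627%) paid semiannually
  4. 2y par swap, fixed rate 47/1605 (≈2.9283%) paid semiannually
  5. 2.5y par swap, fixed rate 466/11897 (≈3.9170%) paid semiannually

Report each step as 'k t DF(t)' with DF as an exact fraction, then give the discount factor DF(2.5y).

step 1 [0.5y] zero: DF = P = 4971/5000 ≈ 0.994200
step 2 [1y] swap r/2=369/19573: DF=(1 − 369/19573·(0.994200))/(1+369/19573) = 9631/10000 ≈ 0.963100
step 3 [1.5y] swap r/2=489/29084: DF=(1 − 489/29084·(0.994200+0.963100))/(1+489/29084) = 9511/10000 ≈ 0.951100
step 4 [2y] swap r/2=47/3210: DF=(1 − 47/3210·(0.994200+0.963100+0.951100))/(1+47/3210) = 2359/2500 ≈ 0.943600
step 5 [2.5y] swap r/2=233/11897: DF=(1 − 233/11897·(0.994200+0.963100+0.951100+0.943600))/(1+233/11897) = 2267/2500 ≈ 0.906800

1 1/2 4971/5000
2 1 9631/10000
3 3/2 9511/10000
4 2 2359/2500
5 5/2 2267/2500
DF(2.5y) = 2267/2500 ≈ 0.906800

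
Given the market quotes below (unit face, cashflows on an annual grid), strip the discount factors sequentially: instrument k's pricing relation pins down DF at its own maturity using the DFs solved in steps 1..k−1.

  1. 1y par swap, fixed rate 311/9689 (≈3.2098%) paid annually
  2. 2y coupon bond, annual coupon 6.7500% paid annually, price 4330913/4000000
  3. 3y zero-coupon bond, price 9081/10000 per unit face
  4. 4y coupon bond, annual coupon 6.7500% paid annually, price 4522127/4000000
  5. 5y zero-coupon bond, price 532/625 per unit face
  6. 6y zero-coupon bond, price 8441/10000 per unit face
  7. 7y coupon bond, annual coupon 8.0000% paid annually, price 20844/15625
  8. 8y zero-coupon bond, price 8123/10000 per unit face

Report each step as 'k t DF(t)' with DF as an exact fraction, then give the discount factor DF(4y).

step 1 [1y] swap r/1=311/9689: DF=(1 − 311/9689·(0))/(1+311/9689) = 9689/10000 ≈ 0.968900
step 2 [2y] bond c/1=27/400: DF=(4330913/4000000 − 27/400·(0.968900))/(1+27/400) = 953/1000 ≈ 0.953000
step 3 [3y] zero: DF = P = 9081/10000 ≈ 0.908100
step 4 [4y] bond c/1=27/400: DF=(4522127/4000000 − 27/400·(0.968900+0.953000+0.908100))/(1+27/400) = 8801/10000 ≈ 0.880100
step 5 [5y] zero: DF = P = 532/625 ≈ 0.851200
step 6 [6y] zero: DF = P = 8441/10000 ≈ 0.844100
step 7 [7y] bond c/1=2/25: DF=(20844/15625 − 2/25·(0.968900+0.953000+0.908100+0.880100+0.851200+0.844100))/(1+2/25) = 2087/2500 ≈ 0.834800
step 8 [8y] zero: DF = P = 8123/10000 ≈ 0.812300

1 1 9689/10000
2 2 953/1000
3 3 9081/10000
4 4 8801/10000
5 5 532/625
6 6 8441/10000
7 7 2087/2500
8 8 8123/10000
DF(4y) = 8801/10000 ≈ 0.880100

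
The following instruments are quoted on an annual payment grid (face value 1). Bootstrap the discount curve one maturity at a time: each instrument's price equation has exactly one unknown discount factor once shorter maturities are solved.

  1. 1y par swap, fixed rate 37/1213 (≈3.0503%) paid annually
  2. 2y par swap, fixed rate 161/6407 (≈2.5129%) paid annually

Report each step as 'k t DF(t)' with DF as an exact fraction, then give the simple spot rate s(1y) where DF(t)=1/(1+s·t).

step 1 [1y] swap r/1=37/1213: DF=(1 − 37/1213·(0))/(1+37/1213) = 1213/1250 ≈ 0.970400
step 2 [2y] swap r/1=161/6407: DF=(1 − 161/6407·(0.970400))/(1+161/6407) = 9517/10000 ≈ 0.951700

1 1 1213/1250
2 2 9517/10000
s(1y) = (1/(1213/1250) − 1)/(1) = 37/1213 ≈ 3.0503%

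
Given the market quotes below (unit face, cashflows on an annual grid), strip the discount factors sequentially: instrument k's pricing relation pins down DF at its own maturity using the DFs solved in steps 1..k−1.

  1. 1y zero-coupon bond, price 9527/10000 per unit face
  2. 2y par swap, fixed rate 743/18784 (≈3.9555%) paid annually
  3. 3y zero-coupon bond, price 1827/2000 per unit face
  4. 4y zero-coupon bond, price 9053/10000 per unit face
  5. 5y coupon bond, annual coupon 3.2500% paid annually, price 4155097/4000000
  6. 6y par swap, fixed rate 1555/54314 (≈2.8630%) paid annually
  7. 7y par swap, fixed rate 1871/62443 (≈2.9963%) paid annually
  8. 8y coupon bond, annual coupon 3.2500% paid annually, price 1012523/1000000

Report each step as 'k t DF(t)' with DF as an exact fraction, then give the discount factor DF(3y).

1 1 9527/10000
2 2 9257/10000
3 3 1827/2000
4 4 9053/10000
5 5 8897/10000
6 6 1689/2000
7 7 8129/10000
8 8 7841/10000
DF(3y) = 1827/2000 ≈ 0.913500

step 1 [1y] zero: DF = P = 9527/10000 ≈ 0.952700
step 2 [2y] swap r/1=743/18784: DF=(1 − 743/18784·(0.952700))/(1+743/18784) = 9257/10000 ≈ 0.925700
step 3 [3y] zero: DF = P = 1827/2000 ≈ 0.913500
step 4 [4y] zero: DF = P = 9053/10000 ≈ 0.905300
step 5 [5y] bond c/1=13/400: DF=(4155097/4000000 − 13/400·(0.952700+0.925700+0.913500+0.905300))/(1+13/400) = 8897/10000 ≈ 0.889700
step 6 [6y] swap r/1=1555/54314: DF=(1 − 1555/54314·(0.952700+0.925700+0.913500+0.905300+0.889700))/(1+1555/54314) = 1689/2000 ≈ 0.844500
step 7 [7y] swap r/1=1871/62443: DF=(1 − 1871/62443·(0.952700+0.925700+0.913500+0.905300+0.889700+0.844500))/(1+1871/62443) = 8129/10000 ≈ 0.812900
step 8 [8y] bond c/1=13/400: DF=(1012523/1000000 − 13/400·(0.952700+0.925700+0.913500+0.905300+0.889700+0.844500+0.812900))/(1+13/400) = 7841/10000 ≈ 0.784100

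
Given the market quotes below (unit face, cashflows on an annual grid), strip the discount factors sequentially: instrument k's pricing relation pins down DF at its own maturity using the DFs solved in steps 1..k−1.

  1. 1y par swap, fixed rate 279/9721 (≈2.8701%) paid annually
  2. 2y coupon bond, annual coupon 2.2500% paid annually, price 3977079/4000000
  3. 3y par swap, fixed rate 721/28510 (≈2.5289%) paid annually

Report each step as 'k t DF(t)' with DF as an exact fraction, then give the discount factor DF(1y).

1 1 9721/10000
2 2 951/1000
3 3 9279/10000
DF(1y) = 9721/10000 ≈ 0.972100

step 1 [1y] swap r/1=279/9721: DF=(1 − 279/9721·(0))/(1+279/9721) = 9721/10000 ≈ 0.972100
step 2 [2y] bond c/1=9/400: DF=(3977079/4000000 − 9/400·(0.972100))/(1+9/400) = 951/1000 ≈ 0.951000
step 3 [3y] swap r/1=721/28510: DF=(1 − 721/28510·(0.972100+0.951000))/(1+721/28510) = 9279/10000 ≈ 0.927900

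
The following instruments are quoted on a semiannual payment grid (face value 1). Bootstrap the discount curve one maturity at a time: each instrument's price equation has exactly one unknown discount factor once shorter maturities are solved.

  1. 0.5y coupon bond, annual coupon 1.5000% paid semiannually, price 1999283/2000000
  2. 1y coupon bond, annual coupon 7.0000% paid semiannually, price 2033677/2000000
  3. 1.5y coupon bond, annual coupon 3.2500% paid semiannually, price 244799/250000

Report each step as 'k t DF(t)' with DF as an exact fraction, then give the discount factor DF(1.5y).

step 1 [0.5y] bond c/2=3/400: DF=(1999283/2000000 − 3/400·(0))/(1+3/400) = 4961/5000 ≈ 0.992200
step 2 [1y] bond c/2=7/200: DF=(2033677/2000000 − 7/200·(0.992200))/(1+7/200) = 9489/10000 ≈ 0.948900
step 3 [1.5y] bond c/2=13/800: DF=(244799/250000 − 13/800·(0.992200+0.948900))/(1+13/800) = 373/400 ≈ 0.932500

1 1/2 4961/5000
2 1 9489/10000
3 3/2 373/400
DF(1.5y) = 373/400 ≈ 0.932500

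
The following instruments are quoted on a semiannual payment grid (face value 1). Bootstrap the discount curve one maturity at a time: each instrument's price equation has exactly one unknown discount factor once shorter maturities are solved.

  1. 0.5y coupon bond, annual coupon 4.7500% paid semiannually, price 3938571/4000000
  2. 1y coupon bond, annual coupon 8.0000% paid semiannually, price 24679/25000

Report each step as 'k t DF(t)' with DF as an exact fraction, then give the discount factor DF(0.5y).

1 1/2 4809/5000
2 1 4561/5000
DF(0.5y) = 4809/5000 ≈ 0.961800

step 1 [0.5y] bond c/2=19/800: DF=(3938571/4000000 − 19/800·(0))/(1+19/800) = 4809/5000 ≈ 0.961800
step 2 [1y] bond c/2=1/25: DF=(24679/25000 − 1/25·(0.961800))/(1+1/25) = 4561/5000 ≈ 0.912200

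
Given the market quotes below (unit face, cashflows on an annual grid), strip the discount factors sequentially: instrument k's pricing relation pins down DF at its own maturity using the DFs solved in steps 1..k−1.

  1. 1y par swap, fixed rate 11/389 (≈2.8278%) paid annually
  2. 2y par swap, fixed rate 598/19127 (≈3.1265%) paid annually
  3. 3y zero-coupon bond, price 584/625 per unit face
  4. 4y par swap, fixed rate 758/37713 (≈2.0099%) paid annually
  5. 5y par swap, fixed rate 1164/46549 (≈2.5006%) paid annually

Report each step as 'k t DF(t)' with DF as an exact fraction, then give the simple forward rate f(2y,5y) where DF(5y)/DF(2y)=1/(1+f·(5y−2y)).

1 1 389/400
2 2 4701/5000
3 3 584/625
4 4 4621/5000
5 5 2209/2500
f(2y,5y) = ((4701/5000)/(2209/2500) − 1)/(3) = 283/13254 ≈ 2.1352%

step 1 [1y] swap r/1=11/389: DF=(1 − 11/389·(0))/(1+11/389) = 389/400 ≈ 0.972500
step 2 [2y] swap r/1=598/19127: DF=(1 − 598/19127·(0.972500))/(1+598/19127) = 4701/5000 ≈ 0.940200
step 3 [3y] zero: DF = P = 584/625 ≈ 0.934400
step 4 [4y] swap r/1=758/37713: DF=(1 − 758/37713·(0.972500+0.940200+0.934400))/(1+758/37713) = 4621/5000 ≈ 0.924200
step 5 [5y] swap r/1=1164/46549: DF=(1 − 1164/46549·(0.972500+0.940200+0.934400+0.924200))/(1+1164/46549) = 2209/2500 ≈ 0.883600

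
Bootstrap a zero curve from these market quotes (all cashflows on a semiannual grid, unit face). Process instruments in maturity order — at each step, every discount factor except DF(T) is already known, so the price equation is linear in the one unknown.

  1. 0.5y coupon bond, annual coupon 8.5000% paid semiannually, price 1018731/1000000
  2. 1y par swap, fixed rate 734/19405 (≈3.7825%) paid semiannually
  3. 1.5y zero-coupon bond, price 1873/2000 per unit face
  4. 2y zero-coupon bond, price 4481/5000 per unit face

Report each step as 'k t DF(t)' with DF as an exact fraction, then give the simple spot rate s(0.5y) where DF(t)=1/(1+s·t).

step 1 [0.5y] bond c/2=17/400: DF=(1018731/1000000 − 17/400·(0))/(1+17/400) = 2443/2500 ≈ 0.977200
step 2 [1y] swap r/2=367/19405: DF=(1 − 367/19405·(0.977200))/(1+367/19405) = 9633/10000 ≈ 0.963300
step 3 [1.5y] zero: DF = P = 1873/2000 ≈ 0.936500
step 4 [2y] zero: DF = P = 4481/5000 ≈ 0.896200

1 1/2 2443/2500
2 1 9633/10000
3 3/2 1873/2000
4 2 4481/5000
s(0.5y) = (1/(2443/2500) − 1)/(1/2) = 114/2443 ≈ 4.6664%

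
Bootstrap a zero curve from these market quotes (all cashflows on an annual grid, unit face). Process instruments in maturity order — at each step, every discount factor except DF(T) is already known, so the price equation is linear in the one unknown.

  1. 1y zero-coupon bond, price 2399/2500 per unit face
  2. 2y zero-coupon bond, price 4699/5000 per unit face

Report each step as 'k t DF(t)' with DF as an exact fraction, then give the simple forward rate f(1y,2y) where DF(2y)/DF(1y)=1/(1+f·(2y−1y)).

1 1 2399/2500
2 2 4699/5000
f(1y,2y) = ((2399/2500)/(4699/5000) − 1)/(1) = 99/4699 ≈ 2.1068%

step 1 [1y] zero: DF = P = 2399/2500 ≈ 0.959600
step 2 [2y] zero: DF = P = 4699/5000 ≈ 0.939800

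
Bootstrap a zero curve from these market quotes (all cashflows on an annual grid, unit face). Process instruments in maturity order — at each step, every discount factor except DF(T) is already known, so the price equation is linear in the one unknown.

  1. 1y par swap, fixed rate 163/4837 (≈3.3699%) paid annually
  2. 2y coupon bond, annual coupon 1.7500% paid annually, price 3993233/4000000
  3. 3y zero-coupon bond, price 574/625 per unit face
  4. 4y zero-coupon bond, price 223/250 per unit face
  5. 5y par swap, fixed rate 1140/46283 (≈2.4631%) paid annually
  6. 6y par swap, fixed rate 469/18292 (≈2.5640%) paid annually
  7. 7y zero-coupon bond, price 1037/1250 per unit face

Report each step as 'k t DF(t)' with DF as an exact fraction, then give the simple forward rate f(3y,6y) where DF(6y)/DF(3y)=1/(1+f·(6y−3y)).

1 1 4837/5000
2 2 1929/2000
3 3 574/625
4 4 223/250
5 5 443/500
6 6 8593/10000
7 7 1037/1250
f(3y,6y) = ((574/625)/(8593/10000) − 1)/(3) = 197/8593 ≈ 2.2926%

step 1 [1y] swap r/1=163/4837: DF=(1 − 163/4837·(0))/(1+163/4837) = 4837/5000 ≈ 0.967400
step 2 [2y] bond c/1=7/400: DF=(3993233/4000000 − 7/400·(0.967400))/(1+7/400) = 1929/2000 ≈ 0.964500
step 3 [3y] zero: DF = P = 574/625 ≈ 0.918400
step 4 [4y] zero: DF = P = 223/250 ≈ 0.892000
step 5 [5y] swap r/1=1140/46283: DF=(1 − 1140/46283·(0.967400+0.964500+0.918400+0.892000))/(1+1140/46283) = 443/500 ≈ 0.886000
step 6 [6y] swap r/1=469/18292: DF=(1 − 469/18292·(0.967400+0.964500+0.918400+0.892000+0.886000))/(1+469/18292) = 8593/10000 ≈ 0.859300
step 7 [7y] zero: DF = P = 1037/1250 ≈ 0.829600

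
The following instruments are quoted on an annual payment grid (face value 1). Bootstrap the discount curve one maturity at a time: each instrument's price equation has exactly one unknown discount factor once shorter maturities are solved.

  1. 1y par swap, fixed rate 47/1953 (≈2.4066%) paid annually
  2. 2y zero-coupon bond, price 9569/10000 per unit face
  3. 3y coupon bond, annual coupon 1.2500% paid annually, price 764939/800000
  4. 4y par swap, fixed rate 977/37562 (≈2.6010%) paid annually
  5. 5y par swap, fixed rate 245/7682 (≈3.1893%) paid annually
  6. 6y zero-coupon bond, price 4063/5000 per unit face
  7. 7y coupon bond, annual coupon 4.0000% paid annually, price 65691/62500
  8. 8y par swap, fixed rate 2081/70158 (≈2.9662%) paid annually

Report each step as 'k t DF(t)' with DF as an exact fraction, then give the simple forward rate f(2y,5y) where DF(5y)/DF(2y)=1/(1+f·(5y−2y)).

1 1 1953/2000
2 2 9569/10000
3 3 1841/2000
4 4 9023/10000
5 5 853/1000
6 6 4063/5000
7 7 8021/10000
8 8 7919/10000
f(2y,5y) = ((9569/10000)/(853/1000) − 1)/(3) = 1039/25590 ≈ 4.0602%

step 1 [1y] swap r/1=47/1953: DF=(1 − 47/1953·(0))/(1+47/1953) = 1953/2000 ≈ 0.976500
step 2 [2y] zero: DF = P = 9569/10000 ≈ 0.956900
step 3 [3y] bond c/1=1/80: DF=(764939/800000 − 1/80·(0.976500+0.956900))/(1+1/80) = 1841/2000 ≈ 0.920500
step 4 [4y] swap r/1=977/37562: DF=(1 − 977/37562·(0.976500+0.956900+0.920500))/(1+977/37562) = 9023/10000 ≈ 0.902300
step 5 [5y] swap r/1=245/7682: DF=(1 − 245/7682·(0.976500+0.956900+0.920500+0.902300))/(1+245/7682) = 853/1000 ≈ 0.853000
step 6 [6y] zero: DF = P = 4063/5000 ≈ 0.812600
step 7 [7y] bond c/1=1/25: DF=(65691/62500 − 1/25·(0.976500+0.956900+0.920500+0.902300+0.853000+0.812600))/(1+1/25) = 8021/10000 ≈ 0.802100
step 8 [8y] swap r/1=2081/70158: DF=(1 − 2081/70158·(0.976500+0.956900+0.920500+0.902300+0.853000+0.812600+0.802100))/(1+2081/70158) = 7919/10000 ≈ 0.791900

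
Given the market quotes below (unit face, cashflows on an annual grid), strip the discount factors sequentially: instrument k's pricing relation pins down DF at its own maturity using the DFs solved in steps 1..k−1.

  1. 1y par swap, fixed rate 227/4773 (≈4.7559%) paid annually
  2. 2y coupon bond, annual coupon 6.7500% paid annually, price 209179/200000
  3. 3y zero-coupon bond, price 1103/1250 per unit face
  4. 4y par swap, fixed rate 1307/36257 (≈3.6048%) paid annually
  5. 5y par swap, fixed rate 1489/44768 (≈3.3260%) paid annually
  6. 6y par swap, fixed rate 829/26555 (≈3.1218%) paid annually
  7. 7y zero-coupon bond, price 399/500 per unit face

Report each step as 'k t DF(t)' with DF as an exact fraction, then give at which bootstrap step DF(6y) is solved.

step 1 [1y] swap r/1=227/4773: DF=(1 − 227/4773·(0))/(1+227/4773) = 4773/5000 ≈ 0.954600
step 2 [2y] bond c/1=27/400: DF=(209179/200000 − 27/400·(0.954600))/(1+27/400) = 4597/5000 ≈ 0.919400
step 3 [3y] zero: DF = P = 1103/1250 ≈ 0.882400
step 4 [4y] swap r/1=1307/36257: DF=(1 − 1307/36257·(0.954600+0.919400+0.882400))/(1+1307/36257) = 8693/10000 ≈ 0.869300
step 5 [5y] swap r/1=1489/44768: DF=(1 − 1489/44768·(0.954600+0.919400+0.882400+0.869300))/(1+1489/44768) = 8511/10000 ≈ 0.851100
step 6 [6y] swap r/1=829/26555: DF=(1 − 829/26555·(0.954600+0.919400+0.882400+0.869300+0.851100))/(1+829/26555) = 4171/5000 ≈ 0.834200
step 7 [7y] zero: DF = P = 399/500 ≈ 0.798000

1 1 4773/5000
2 2 4597/5000
3 3 1103/1250
4 4 8693/10000
5 5 8511/10000
6 6 4171/5000
7 7 399/500
DF(6y) is solved at step 6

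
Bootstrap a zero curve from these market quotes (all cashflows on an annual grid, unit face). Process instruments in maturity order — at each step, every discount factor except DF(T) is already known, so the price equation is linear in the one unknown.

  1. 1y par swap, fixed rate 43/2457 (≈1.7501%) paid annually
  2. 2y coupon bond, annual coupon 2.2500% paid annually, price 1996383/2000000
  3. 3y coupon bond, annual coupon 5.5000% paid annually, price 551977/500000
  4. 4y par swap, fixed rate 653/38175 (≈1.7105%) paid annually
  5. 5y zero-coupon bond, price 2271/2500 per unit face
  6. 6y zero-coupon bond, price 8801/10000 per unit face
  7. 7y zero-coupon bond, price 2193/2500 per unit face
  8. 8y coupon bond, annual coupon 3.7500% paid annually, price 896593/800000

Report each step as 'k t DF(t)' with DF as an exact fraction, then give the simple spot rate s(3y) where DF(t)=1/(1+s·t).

1 1 2457/2500
2 2 4773/5000
3 3 4727/5000
4 4 9347/10000
5 5 2271/2500
6 6 8801/10000
7 7 2193/2500
8 8 8459/10000
s(3y) = (1/(4727/5000) − 1)/(3) = 91/4727 ≈ 1.9251%

step 1 [1y] swap r/1=43/2457: DF=(1 − 43/2457·(0))/(1+43/2457) = 2457/2500 ≈ 0.982800
step 2 [2y] bond c/1=9/400: DF=(1996383/2000000 − 9/400·(0.982800))/(1+9/400) = 4773/5000 ≈ 0.954600
step 3 [3y] bond c/1=11/200: DF=(551977/500000 − 11/200·(0.982800+0.954600))/(1+11/200) = 4727/5000 ≈ 0.945400
step 4 [4y] swap r/1=653/38175: DF=(1 − 653/38175·(0.982800+0.954600+0.945400))/(1+653/38175) = 9347/10000 ≈ 0.934700
step 5 [5y] zero: DF = P = 2271/2500 ≈ 0.908400
step 6 [6y] zero: DF = P = 8801/10000 ≈ 0.880100
step 7 [7y] zero: DF = P = 2193/2500 ≈ 0.877200
step 8 [8y] bond c/1=3/80: DF=(896593/800000 − 3/80·(0.982800+0.954600+0.945400+0.934700+0.908400+0.880100+0.877200))/(1+3/80) = 8459/10000 ≈ 0.845900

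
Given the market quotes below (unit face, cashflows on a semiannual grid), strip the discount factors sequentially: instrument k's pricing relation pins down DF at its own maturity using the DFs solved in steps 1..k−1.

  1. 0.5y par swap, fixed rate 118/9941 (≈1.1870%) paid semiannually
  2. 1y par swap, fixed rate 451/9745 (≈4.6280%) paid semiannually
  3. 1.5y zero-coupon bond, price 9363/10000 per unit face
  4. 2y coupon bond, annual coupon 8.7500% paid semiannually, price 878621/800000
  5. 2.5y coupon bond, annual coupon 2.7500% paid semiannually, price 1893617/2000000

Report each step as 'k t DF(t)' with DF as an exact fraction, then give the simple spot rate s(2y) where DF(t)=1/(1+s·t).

step 1 [0.5y] swap r/2=59/9941: DF=(1 − 59/9941·(0))/(1+59/9941) = 9941/10000 ≈ 0.994100
step 2 [1y] swap r/2=451/19490: DF=(1 − 451/19490·(0.994100))/(1+451/19490) = 9549/10000 ≈ 0.954900
step 3 [1.5y] zero: DF = P = 9363/10000 ≈ 0.936300
step 4 [2y] bond c/2=7/160: DF=(878621/800000 − 7/160·(0.994100+0.954900+0.936300))/(1+7/160) = 9313/10000 ≈ 0.931300
step 5 [2.5y] bond c/2=11/800: DF=(1893617/2000000 − 11/800·(0.994100+0.954900+0.936300+0.931300))/(1+11/800) = 4411/5000 ≈ 0.882200

1 1/2 9941/10000
2 1 9549/10000
3 3/2 9363/10000
4 2 9313/10000
5 5/2 4411/5000
s(2y) = (1/(9313/10000) − 1)/(2) = 687/18626 ≈ 3.6884%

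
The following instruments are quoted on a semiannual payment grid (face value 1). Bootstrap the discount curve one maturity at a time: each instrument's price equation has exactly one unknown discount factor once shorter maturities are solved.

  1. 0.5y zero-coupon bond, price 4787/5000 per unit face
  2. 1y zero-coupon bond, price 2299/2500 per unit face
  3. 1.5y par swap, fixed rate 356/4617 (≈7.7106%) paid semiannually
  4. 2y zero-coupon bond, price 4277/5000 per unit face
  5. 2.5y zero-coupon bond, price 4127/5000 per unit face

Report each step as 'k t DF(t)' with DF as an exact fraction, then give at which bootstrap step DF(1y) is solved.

1 1/2 4787/5000
2 1 2299/2500
3 3/2 2233/2500
4 2 4277/5000
5 5/2 4127/5000
DF(1y) is solved at step 2

step 1 [0.5y] zero: DF = P = 4787/5000 ≈ 0.957400
step 2 [1y] zero: DF = P = 2299/2500 ≈ 0.919600
step 3 [1.5y] swap r/2=178/4617: DF=(1 − 178/4617·(0.957400+0.919600))/(1+178/4617) = 2233/2500 ≈ 0.893200
step 4 [2y] zero: DF = P = 4277/5000 ≈ 0.855400
step 5 [2.5y] zero: DF = P = 4127/5000 ≈ 0.825400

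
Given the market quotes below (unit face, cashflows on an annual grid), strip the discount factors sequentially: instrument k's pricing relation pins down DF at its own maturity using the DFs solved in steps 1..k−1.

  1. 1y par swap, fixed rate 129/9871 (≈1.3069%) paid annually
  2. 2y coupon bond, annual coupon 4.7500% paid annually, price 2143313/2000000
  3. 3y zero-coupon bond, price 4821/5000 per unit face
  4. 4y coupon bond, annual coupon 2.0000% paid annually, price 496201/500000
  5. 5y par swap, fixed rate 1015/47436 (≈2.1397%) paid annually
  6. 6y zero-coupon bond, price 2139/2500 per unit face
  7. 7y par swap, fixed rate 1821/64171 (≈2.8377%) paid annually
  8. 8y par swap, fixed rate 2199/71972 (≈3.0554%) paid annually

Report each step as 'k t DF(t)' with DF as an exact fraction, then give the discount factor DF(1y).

step 1 [1y] swap r/1=129/9871: DF=(1 − 129/9871·(0))/(1+129/9871) = 9871/10000 ≈ 0.987100
step 2 [2y] bond c/1=19/400: DF=(2143313/2000000 − 19/400·(0.987100))/(1+19/400) = 9783/10000 ≈ 0.978300
step 3 [3y] zero: DF = P = 4821/5000 ≈ 0.964200
step 4 [4y] bond c/1=1/50: DF=(496201/500000 − 1/50·(0.987100+0.978300+0.964200))/(1+1/50) = 1831/2000 ≈ 0.915500
step 5 [5y] swap r/1=1015/47436: DF=(1 − 1015/47436·(0.987100+0.978300+0.964200+0.915500))/(1+1015/47436) = 1797/2000 ≈ 0.898500
step 6 [6y] zero: DF = P = 2139/2500 ≈ 0.855600
step 7 [7y] swap r/1=1821/64171: DF=(1 − 1821/64171·(0.987100+0.978300+0.964200+0.915500+0.898500+0.855600))/(1+1821/64171) = 8179/10000 ≈ 0.817900
step 8 [8y] swap r/1=2199/71972: DF=(1 − 2199/71972·(0.987100+0.978300+0.964200+0.915500+0.898500+0.855600+0.817900))/(1+2199/71972) = 7801/10000 ≈ 0.780100

1 1 9871/10000
2 2 9783/10000
3 3 4821/5000
4 4 1831/2000
5 5 1797/2000
6 6 2139/2500
7 7 8179/10000
8 8 7801/10000
DF(1y) = 9871/10000 ≈ 0.987100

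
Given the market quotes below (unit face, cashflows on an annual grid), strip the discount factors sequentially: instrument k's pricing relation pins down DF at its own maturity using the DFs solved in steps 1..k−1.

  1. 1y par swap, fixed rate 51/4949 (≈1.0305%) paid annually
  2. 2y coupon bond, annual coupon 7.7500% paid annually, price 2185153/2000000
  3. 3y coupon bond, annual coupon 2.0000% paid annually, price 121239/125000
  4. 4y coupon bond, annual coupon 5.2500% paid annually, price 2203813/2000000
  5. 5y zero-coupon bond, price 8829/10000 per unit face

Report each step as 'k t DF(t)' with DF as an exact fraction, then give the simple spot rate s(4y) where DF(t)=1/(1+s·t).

1 1 4949/5000
2 2 2357/2500
3 3 913/1000
4 4 181/200
5 5 8829/10000
s(4y) = (1/(181/200) − 1)/(4) = 19/724 ≈ 2.6243%

step 1 [1y] swap r/1=51/4949: DF=(1 − 51/4949·(0))/(1+51/4949) = 4949/5000 ≈ 0.989800
step 2 [2y] bond c/1=31/400: DF=(2185153/2000000 − 31/400·(0.989800))/(1+31/400) = 2357/2500 ≈ 0.942800
step 3 [3y] bond c/1=1/50: DF=(121239/125000 − 1/50·(0.989800+0.942800))/(1+1/50) = 913/1000 ≈ 0.913000
step 4 [4y] bond c/1=21/400: DF=(2203813/2000000 − 21/400·(0.989800+0.942800+0.913000))/(1+21/400) = 181/200 ≈ 0.905000
step 5 [5y] zero: DF = P = 8829/10000 ≈ 0.882900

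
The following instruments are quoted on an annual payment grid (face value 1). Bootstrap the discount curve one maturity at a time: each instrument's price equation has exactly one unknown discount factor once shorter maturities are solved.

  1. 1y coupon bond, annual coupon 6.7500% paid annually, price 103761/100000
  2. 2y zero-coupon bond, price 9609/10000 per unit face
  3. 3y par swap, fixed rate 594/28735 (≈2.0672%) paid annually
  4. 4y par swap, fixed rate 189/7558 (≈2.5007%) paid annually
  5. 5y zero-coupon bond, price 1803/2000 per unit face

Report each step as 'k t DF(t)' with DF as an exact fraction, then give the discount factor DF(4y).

1 1 243/250
2 2 9609/10000
3 3 4703/5000
4 4 1811/2000
5 5 1803/2000
DF(4y) = 1811/2000 ≈ 0.905500

step 1 [1y] bond c/1=27/400: DF=(103761/100000 − 27/400·(0))/(1+27/400) = 243/250 ≈ 0.972000
step 2 [2y] zero: DF = P = 9609/10000 ≈ 0.960900
step 3 [3y] swap r/1=594/28735: DF=(1 − 594/28735·(0.972000+0.960900))/(1+594/28735) = 4703/5000 ≈ 0.940600
step 4 [4y] swap r/1=189/7558: DF=(1 − 189/7558·(0.972000+0.960900+0.940600))/(1+189/7558) = 1811/2000 ≈ 0.905500
step 5 [5y] zero: DF = P = 1803/2000 ≈ 0.901500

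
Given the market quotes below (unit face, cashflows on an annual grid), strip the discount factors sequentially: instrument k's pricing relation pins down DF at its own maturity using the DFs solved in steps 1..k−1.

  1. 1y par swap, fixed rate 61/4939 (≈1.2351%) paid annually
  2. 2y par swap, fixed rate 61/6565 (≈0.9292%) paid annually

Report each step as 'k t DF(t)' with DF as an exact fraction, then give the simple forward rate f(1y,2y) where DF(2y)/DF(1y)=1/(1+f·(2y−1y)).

1 1 4939/5000
2 2 9817/10000
f(1y,2y) = ((4939/5000)/(9817/10000) − 1)/(1) = 61/9817 ≈ 0.6214%

step 1 [1y] swap r/1=61/4939: DF=(1 − 61/4939·(0))/(1+61/4939) = 4939/5000 ≈ 0.987800
step 2 [2y] swap r/1=61/6565: DF=(1 − 61/6565·(0.987800))/(1+61/6565) = 9817/10000 ≈ 0.981700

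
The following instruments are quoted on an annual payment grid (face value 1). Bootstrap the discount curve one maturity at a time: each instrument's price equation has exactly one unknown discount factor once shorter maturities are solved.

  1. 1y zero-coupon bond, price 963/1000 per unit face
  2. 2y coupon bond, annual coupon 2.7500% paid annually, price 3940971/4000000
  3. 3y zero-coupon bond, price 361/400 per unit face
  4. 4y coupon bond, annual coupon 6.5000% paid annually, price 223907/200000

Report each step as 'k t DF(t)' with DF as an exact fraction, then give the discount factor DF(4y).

step 1 [1y] zero: DF = P = 963/1000 ≈ 0.963000
step 2 [2y] bond c/1=11/400: DF=(3940971/4000000 − 11/400·(0.963000))/(1+11/400) = 9331/10000 ≈ 0.933100
step 3 [3y] zero: DF = P = 361/400 ≈ 0.902500
step 4 [4y] bond c/1=13/200: DF=(223907/200000 − 13/200·(0.963000+0.933100+0.902500))/(1+13/200) = 2201/2500 ≈ 0.880400

1 1 963/1000
2 2 9331/10000
3 3 361/400
4 4 2201/2500
DF(4y) = 2201/2500 ≈ 0.880400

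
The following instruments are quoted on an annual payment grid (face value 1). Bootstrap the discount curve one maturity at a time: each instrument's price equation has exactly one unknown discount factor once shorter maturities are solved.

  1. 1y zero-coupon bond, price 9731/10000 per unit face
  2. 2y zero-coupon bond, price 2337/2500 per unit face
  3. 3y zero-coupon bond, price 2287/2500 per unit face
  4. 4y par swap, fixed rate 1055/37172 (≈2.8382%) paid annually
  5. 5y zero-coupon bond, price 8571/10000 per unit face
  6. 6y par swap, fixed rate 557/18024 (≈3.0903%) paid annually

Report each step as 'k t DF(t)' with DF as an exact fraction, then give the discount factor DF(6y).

1 1 9731/10000
2 2 2337/2500
3 3 2287/2500
4 4 1789/2000
5 5 8571/10000
6 6 8329/10000
DF(6y) = 8329/10000 ≈ 0.832900

step 1 [1y] zero: DF = P = 9731/10000 ≈ 0.973100
step 2 [2y] zero: DF = P = 2337/2500 ≈ 0.934800
step 3 [3y] zero: DF = P = 2287/2500 ≈ 0.914800
step 4 [4y] swap r/1=1055/37172: DF=(1 − 1055/37172·(0.973100+0.934800+0.914800))/(1+1055/37172) = 1789/2000 ≈ 0.894500
step 5 [5y] zero: DF = P = 8571/10000 ≈ 0.857100
step 6 [6y] swap r/1=557/18024: DF=(1 − 557/18024·(0.973100+0.934800+0.914800+0.894500+0.857100))/(1+557/18024) = 8329/10000 ≈ 0.832900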